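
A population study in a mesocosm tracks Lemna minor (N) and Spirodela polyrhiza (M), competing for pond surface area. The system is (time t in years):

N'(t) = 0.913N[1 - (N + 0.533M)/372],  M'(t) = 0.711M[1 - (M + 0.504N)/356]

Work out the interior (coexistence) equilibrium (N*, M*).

Setting both brackets to zero gives the nullclines N + 0.533M = 372 and 0.504N + M = 356.
Substituting M = 356 - 0.504N into the first: N(1 - 0.533·0.504) = 372 - 0.533·356.
So N* = 182/0.731 = 249, and then M* = 356 - 0.504·249 = 230.

N* ≈ 249, M* ≈ 230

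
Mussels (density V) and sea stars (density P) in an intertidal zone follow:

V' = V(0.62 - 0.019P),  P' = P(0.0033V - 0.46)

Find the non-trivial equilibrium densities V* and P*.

Set dP/dt = 0 with P > 0: 0.0033V - 0.46 = 0, so V* = 0.46/0.0033 = 139.
Set dV/dt = 0 with V > 0: 0.62 - 0.019P = 0, so P* = 0.62/0.019 = 32.6.

V* ≈ 139, P* ≈ 32.6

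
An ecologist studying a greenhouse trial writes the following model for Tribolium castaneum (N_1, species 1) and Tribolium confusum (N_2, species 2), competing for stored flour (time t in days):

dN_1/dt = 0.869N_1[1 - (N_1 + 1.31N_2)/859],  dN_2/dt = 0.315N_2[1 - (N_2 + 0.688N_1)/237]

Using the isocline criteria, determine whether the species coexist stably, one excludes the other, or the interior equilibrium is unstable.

Compare the nullcline intercepts: K1/α12 = 859/1.31 = 656 > K2 = 237; K2/α21 = 237/0.688 = 344 < K1 = 859.
Since the inequalities point opposite ways, species 1 can invade but species 2 cannot.

species 1 excludes species 2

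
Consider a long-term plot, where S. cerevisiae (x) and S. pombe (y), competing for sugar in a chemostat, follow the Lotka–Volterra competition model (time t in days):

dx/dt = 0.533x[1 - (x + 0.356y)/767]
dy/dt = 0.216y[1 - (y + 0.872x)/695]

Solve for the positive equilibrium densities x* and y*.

Setting both brackets to zero gives the nullclines x + 0.356y = 767 and 0.872x + y = 695.
Substituting y = 695 - 0.872x into the first: x(1 - 0.356·0.872) = 767 - 0.356·695.
So x* = 520/0.69 = 753, and then y* = 695 - 0.872·753 = 38.

x* ≈ 753, y* ≈ 38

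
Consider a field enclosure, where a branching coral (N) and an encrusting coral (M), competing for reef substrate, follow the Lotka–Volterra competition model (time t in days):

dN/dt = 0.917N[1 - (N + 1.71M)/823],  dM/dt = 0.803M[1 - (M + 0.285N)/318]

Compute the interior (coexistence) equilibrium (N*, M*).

Setting both brackets to zero gives the nullclines N + 1.71M = 823 and 0.285N + M = 318.
Substituting M = 318 - 0.285N into the first: N(1 - 1.71·0.285) = 823 - 1.71·318.
So N* = 279/0.513 = 545, and then M* = 318 - 0.285·545 = 163.

N* ≈ 545, M* ≈ 163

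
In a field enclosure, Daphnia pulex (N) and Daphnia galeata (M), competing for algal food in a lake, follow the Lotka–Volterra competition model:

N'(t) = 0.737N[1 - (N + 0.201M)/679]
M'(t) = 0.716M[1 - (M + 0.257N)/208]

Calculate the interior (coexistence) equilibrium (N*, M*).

N* ≈ 672, M* ≈ 35.3

Setting both brackets to zero gives the nullclines N + 0.201M = 679 and 0.257N + M = 208.
Substituting M = 208 - 0.257N into the first: N(1 - 0.201·0.257) = 679 - 0.201·208.
So N* = 637/0.948 = 672, and then M* = 208 - 0.257·672 = 35.3.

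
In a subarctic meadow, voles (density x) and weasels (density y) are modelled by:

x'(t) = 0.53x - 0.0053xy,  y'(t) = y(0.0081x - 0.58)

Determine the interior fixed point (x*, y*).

x* ≈ 71.6, y* ≈ 100

Set dy/dt = 0 with y > 0: 0.0081x - 0.58 = 0, so x* = 0.58/0.0081 = 71.6.
Set dx/dt = 0 with x > 0: 0.53 - 0.0053y = 0, so y* = 0.53/0.0053 = 100.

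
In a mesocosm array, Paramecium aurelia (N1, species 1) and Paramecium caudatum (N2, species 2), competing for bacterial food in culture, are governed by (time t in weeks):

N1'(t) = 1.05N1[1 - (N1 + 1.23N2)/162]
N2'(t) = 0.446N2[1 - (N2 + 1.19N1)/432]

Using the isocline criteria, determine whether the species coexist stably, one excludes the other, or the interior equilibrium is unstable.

species 2 excludes species 1

Compare the nullcline intercepts: K1/α12 = 162/1.23 = 132 < K2 = 432; K2/α21 = 432/1.19 = 363 > K1 = 162.
Since the inequalities point opposite ways, species 2 can invade but species 1 cannot.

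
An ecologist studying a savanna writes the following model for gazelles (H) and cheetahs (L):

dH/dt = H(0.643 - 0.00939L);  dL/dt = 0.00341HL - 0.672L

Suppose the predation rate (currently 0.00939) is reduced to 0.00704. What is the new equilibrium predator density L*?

L* ≈ 91.3

At the interior fixed point, setting dH/dt = 0 with H > 0 fixes L* = (prey growth rate)/(HL coefficient) — independent of the other coefficients.
With the change, L* = 0.643/0.00704 = 91.3; it rises from 68.5.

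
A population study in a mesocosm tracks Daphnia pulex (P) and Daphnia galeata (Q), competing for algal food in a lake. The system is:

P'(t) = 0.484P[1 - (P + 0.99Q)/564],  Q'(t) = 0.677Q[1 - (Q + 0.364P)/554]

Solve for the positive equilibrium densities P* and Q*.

P* ≈ 24.3, Q* ≈ 545

Setting both brackets to zero gives the nullclines P + 0.99Q = 564 and 0.364P + Q = 554.
Substituting Q = 554 - 0.364P into the first: P(1 - 0.99·0.364) = 564 - 0.99·554.
So P* = 15.5/0.64 = 24.3, and then Q* = 554 - 0.364·24.3 = 545.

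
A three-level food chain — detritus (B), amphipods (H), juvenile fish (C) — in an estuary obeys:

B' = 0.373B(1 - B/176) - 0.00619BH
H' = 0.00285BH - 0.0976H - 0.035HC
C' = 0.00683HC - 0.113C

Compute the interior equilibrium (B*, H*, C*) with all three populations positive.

B* ≈ 128, H* ≈ 16.5, C* ≈ 7.61

From dC/dt = 0: 0.00683H* = 0.113, so H* = 16.5.
From dB/dt = 0: 0.373(1 - B*/176) = 0.00619·16.5, giving B* = 176·(1 - 0.275) = 128.
From dH/dt = 0: 0.00285·128 - 0.0976 = 0.035C*, so C* = 0.266/0.035 = 7.61.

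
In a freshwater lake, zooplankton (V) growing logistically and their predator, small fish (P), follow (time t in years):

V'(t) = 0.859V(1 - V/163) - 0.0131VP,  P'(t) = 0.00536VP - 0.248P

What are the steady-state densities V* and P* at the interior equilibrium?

From dP/dt = 0 with P > 0: 0.00536V* = 0.248, so V* = 46.3.
Substitute into dV/dt = 0: 0.859(1 - 46.3/163) = 0.0131P*.
The bracket is 0.716, giving P* = 0.615/0.0131 = 47.

V* ≈ 46.3, P* ≈ 47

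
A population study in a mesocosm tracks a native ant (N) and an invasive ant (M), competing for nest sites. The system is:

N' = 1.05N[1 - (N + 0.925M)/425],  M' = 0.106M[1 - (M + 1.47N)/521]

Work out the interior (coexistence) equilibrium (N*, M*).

N* ≈ 158, M* ≈ 288

Setting both brackets to zero gives the nullclines N + 0.925M = 425 and 1.47N + M = 521.
Substituting M = 521 - 1.47N into the first: N(1 - 0.925·1.47) = 425 - 0.925·521.
So N* = -56.9/-0.36 = 158, and then M* = 521 - 1.47·158 = 288.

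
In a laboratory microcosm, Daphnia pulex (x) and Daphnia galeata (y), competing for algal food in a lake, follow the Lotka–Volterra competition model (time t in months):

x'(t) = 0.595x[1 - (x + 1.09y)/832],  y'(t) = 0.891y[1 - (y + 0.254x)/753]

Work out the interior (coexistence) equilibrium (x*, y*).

x* ≈ 15.5, y* ≈ 749

Setting both brackets to zero gives the nullclines x + 1.09y = 832 and 0.254x + y = 753.
Substituting y = 753 - 0.254x into the first: x(1 - 1.09·0.254) = 832 - 1.09·753.
So x* = 11.2/0.723 = 15.5, and then y* = 753 - 0.254·15.5 = 749.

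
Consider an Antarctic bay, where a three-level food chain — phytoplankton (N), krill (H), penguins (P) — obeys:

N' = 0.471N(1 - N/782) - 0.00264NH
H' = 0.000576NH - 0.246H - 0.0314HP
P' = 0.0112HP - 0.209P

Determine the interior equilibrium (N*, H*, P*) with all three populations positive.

N* ≈ 700, H* ≈ 18.7, P* ≈ 5.01

From dP/dt = 0: 0.0112H* = 0.209, so H* = 18.7.
From dN/dt = 0: 0.471(1 - N*/782) = 0.00264·18.7, giving N* = 782·(1 - 0.105) = 700.
From dH/dt = 0: 0.000576·700 - 0.246 = 0.0314P*, so P* = 0.157/0.0314 = 5.01.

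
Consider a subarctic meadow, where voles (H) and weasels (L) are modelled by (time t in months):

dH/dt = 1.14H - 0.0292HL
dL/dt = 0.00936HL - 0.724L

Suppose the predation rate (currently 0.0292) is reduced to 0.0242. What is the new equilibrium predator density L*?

L* ≈ 47.1

At the interior fixed point, setting dH/dt = 0 with H > 0 fixes L* = (prey growth rate)/(HL coefficient) — independent of the other coefficients.
With the change, L* = 1.14/0.0242 = 47.1; it rises from 39.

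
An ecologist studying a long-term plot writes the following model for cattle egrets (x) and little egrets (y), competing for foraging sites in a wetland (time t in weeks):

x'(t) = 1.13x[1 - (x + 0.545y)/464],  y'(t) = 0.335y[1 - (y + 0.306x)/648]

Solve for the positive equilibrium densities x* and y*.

Setting both brackets to zero gives the nullclines x + 0.545y = 464 and 0.306x + y = 648.
Substituting y = 648 - 0.306x into the first: x(1 - 0.545·0.306) = 464 - 0.545·648.
So x* = 111/0.833 = 133, and then y* = 648 - 0.306·133 = 607.

x* ≈ 133, y* ≈ 607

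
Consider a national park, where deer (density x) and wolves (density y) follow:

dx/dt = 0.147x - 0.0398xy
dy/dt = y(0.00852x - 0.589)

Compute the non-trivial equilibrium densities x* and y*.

Set dy/dt = 0 with y > 0: 0.00852x - 0.589 = 0, so x* = 0.589/0.00852 = 69.1.
Set dx/dt = 0 with x > 0: 0.147 - 0.0398y = 0, so y* = 0.147/0.0398 = 3.69.

x* ≈ 69.1, y* ≈ 3.69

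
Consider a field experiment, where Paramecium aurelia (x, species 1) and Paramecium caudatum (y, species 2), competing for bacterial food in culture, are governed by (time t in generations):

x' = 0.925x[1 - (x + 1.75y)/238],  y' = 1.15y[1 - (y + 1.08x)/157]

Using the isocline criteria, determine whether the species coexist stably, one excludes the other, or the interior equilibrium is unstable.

unstable coexistence (outcome depends on initial conditions)

Compare the nullcline intercepts: K1/α12 = 238/1.75 = 136 < K2 = 157; K2/α21 = 157/1.08 = 145 < K1 = 238.
Since both are reversed, neither can invade when rare; the interior point is a saddle.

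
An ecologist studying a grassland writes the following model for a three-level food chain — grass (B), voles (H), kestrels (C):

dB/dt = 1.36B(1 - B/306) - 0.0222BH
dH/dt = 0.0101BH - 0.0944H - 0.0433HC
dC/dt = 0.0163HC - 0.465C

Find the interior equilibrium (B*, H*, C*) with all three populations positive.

B* ≈ 164, H* ≈ 28.5, C* ≈ 36

From dC/dt = 0: 0.0163H* = 0.465, so H* = 28.5.
From dB/dt = 0: 1.36(1 - B*/306) = 0.0222·28.5, giving B* = 306·(1 - 0.466) = 164.
From dH/dt = 0: 0.0101·164 - 0.0944 = 0.0433C*, so C* = 1.56/0.0433 = 36.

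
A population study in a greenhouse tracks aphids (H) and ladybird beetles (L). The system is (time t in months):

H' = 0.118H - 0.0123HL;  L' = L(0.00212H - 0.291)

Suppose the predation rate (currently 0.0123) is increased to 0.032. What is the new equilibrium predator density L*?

L* ≈ 3.69

At the interior fixed point, setting dH/dt = 0 with H > 0 fixes L* = (prey growth rate)/(HL coefficient) — independent of the other coefficients.
With the change, L* = 0.118/0.032 = 3.69; it falls from 9.59.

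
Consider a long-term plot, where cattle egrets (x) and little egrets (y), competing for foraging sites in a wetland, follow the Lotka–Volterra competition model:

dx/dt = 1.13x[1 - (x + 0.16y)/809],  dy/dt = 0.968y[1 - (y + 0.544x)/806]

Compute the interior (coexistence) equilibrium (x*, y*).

Setting both brackets to zero gives the nullclines x + 0.16y = 809 and 0.544x + y = 806.
Substituting y = 806 - 0.544x into the first: x(1 - 0.16·0.544) = 809 - 0.16·806.
So x* = 680/0.913 = 745, and then y* = 806 - 0.544·745 = 401.

x* ≈ 745, y* ≈ 401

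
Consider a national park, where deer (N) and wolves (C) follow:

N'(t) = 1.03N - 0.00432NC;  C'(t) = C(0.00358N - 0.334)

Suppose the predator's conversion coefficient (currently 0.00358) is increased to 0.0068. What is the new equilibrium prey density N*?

N* ≈ 49.1

At the interior fixed point, setting dC/dt = 0 with C > 0 fixes N* = (predator death rate)/(NC coefficient) — independent of the other coefficients.
With the change, N* = 0.334/0.0068 = 49.1; it falls from 93.3.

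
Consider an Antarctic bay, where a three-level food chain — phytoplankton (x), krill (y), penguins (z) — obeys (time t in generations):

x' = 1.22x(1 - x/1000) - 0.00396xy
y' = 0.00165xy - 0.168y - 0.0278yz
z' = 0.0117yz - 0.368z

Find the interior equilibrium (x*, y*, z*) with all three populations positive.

From dz/dt = 0: 0.0117y* = 0.368, so y* = 31.5.
From dx/dt = 0: 1.22(1 - x*/1000) = 0.00396·31.5, giving x* = 1000·(1 - 0.102) = 898.
From dy/dt = 0: 0.00165·898 - 0.168 = 0.0278z*, so z* = 1.31/0.0278 = 47.2.

x* ≈ 898, y* ≈ 31.5, z* ≈ 47.2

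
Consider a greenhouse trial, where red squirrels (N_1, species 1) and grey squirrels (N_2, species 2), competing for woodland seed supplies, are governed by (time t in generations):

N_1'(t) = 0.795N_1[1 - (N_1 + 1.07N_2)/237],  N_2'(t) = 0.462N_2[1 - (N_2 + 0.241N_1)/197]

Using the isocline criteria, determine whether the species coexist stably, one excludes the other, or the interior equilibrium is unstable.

Compare the nullcline intercepts: K1/α12 = 237/1.07 = 221 > K2 = 197; K2/α21 = 197/0.241 = 817 > K1 = 237.
Since both inequalities hold, each species can invade when rare, so the interior equilibrium is stable.

stable coexistence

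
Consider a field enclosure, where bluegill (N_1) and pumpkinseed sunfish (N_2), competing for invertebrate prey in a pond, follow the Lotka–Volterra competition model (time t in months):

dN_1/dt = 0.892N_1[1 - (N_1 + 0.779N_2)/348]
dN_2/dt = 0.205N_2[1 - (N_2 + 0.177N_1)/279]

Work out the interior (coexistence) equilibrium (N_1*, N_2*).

N_1* ≈ 152, N_2* ≈ 252

Setting both brackets to zero gives the nullclines N_1 + 0.779N_2 = 348 and 0.177N_1 + N_2 = 279.
Substituting N_2 = 279 - 0.177N_1 into the first: N_1(1 - 0.779·0.177) = 348 - 0.779·279.
So N_1* = 131/0.862 = 152, and then N_2* = 279 - 0.177·152 = 252.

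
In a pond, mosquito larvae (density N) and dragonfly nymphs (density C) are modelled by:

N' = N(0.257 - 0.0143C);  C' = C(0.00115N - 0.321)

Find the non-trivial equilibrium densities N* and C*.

Set dC/dt = 0 with C > 0: 0.00115N - 0.321 = 0, so N* = 0.321/0.00115 = 279.
Set dN/dt = 0 with N > 0: 0.257 - 0.0143C = 0, so C* = 0.257/0.0143 = 18.

N* ≈ 279, C* ≈ 18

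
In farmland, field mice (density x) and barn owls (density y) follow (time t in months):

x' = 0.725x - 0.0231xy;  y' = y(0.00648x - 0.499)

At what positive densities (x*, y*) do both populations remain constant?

Set dy/dt = 0 with y > 0: 0.00648x - 0.499 = 0, so x* = 0.499/0.00648 = 77.
Set dx/dt = 0 with x > 0: 0.725 - 0.0231y = 0, so y* = 0.725/0.0231 = 31.4.

x* ≈ 77, y* ≈ 31.4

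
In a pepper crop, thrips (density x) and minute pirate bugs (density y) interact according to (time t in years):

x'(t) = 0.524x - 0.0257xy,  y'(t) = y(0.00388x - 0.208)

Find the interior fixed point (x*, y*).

x* ≈ 53.6, y* ≈ 20.4

Set dy/dt = 0 with y > 0: 0.00388x - 0.208 = 0, so x* = 0.208/0.00388 = 53.6.
Set dx/dt = 0 with x > 0: 0.524 - 0.0257y = 0, so y* = 0.524/0.0257 = 20.4.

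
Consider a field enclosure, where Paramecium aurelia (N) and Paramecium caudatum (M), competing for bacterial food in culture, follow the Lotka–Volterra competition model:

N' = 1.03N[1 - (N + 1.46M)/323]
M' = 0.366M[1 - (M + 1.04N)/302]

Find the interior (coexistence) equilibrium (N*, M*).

Setting both brackets to zero gives the nullclines N + 1.46M = 323 and 1.04N + M = 302.
Substituting M = 302 - 1.04N into the first: N(1 - 1.46·1.04) = 323 - 1.46·302.
So N* = -118/-0.518 = 227, and then M* = 302 - 1.04·227 = 65.4.

N* ≈ 227, M* ≈ 65.4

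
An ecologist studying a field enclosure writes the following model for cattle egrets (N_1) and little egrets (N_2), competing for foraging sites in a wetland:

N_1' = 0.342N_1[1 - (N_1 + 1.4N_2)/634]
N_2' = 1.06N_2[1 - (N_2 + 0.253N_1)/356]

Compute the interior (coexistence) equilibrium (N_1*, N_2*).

N_1* ≈ 210, N_2* ≈ 303

Setting both brackets to zero gives the nullclines N_1 + 1.4N_2 = 634 and 0.253N_1 + N_2 = 356.
Substituting N_2 = 356 - 0.253N_1 into the first: N_1(1 - 1.4·0.253) = 634 - 1.4·356.
So N_1* = 136/0.646 = 210, and then N_2* = 356 - 0.253·210 = 303.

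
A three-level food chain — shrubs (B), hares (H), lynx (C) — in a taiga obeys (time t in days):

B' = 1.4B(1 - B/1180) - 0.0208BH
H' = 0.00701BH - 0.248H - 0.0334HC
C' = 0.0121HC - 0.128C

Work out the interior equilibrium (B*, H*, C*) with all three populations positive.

B* ≈ 995, H* ≈ 10.6, C* ≈ 201

From dC/dt = 0: 0.0121H* = 0.128, so H* = 10.6.
From dB/dt = 0: 1.4(1 - B*/1180) = 0.0208·10.6, giving B* = 1180·(1 - 0.157) = 995.
From dH/dt = 0: 0.00701·995 - 0.248 = 0.0334C*, so C* = 6.72/0.0334 = 201.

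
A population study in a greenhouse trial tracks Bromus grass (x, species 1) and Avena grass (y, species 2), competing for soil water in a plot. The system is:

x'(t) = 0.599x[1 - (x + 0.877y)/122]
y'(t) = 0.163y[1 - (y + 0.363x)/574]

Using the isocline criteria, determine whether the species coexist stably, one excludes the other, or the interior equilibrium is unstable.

Compare the nullcline intercepts: K1/α12 = 122/0.877 = 139 < K2 = 574; K2/α21 = 574/0.363 = 1580 > K1 = 122.
Since the inequalities point opposite ways, species 2 can invade but species 1 cannot.

species 2 excludes species 1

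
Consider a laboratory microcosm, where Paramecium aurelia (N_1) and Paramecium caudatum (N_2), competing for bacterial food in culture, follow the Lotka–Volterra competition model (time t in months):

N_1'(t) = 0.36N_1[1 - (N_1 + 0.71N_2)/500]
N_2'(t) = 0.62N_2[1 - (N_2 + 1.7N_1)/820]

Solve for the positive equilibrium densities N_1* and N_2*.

Setting both brackets to zero gives the nullclines N_1 + 0.71N_2 = 500 and 1.7N_1 + N_2 = 820.
Substituting N_2 = 820 - 1.7N_1 into the first: N_1(1 - 0.71·1.7) = 500 - 0.71·820.
So N_1* = -82.2/-0.207 = 397, and then N_2* = 820 - 1.7·397 = 145.

N_1* ≈ 397, N_2* ≈ 145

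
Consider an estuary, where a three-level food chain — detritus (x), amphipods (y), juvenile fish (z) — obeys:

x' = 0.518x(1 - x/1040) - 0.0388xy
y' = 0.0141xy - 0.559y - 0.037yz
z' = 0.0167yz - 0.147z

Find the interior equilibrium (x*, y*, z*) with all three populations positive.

From dz/dt = 0: 0.0167y* = 0.147, so y* = 8.8.
From dx/dt = 0: 0.518(1 - x*/1040) = 0.0388·8.8, giving x* = 1040·(1 - 0.659) = 354.
From dy/dt = 0: 0.0141·354 - 0.559 = 0.037z*, so z* = 4.44/0.037 = 120.

x* ≈ 354, y* ≈ 8.8, z* ≈ 120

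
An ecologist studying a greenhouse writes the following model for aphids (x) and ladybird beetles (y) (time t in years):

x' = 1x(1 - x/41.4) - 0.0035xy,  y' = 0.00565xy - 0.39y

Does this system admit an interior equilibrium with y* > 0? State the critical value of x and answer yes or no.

Threshold x = 69; K < 69, so no, the predator goes extinct.

The predator equation gives dy/dt > 0 only when x > 0.39/0.00565 = 69.
Without the predator, x → K = 41.4. Since 41.4 < 69, the predator cannot invade.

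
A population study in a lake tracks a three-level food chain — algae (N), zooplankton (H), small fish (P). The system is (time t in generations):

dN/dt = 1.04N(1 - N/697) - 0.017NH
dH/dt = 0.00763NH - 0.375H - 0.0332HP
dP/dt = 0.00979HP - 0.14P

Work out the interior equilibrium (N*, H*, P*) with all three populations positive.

From dP/dt = 0: 0.00979H* = 0.14, so H* = 14.3.
From dN/dt = 0: 1.04(1 - N*/697) = 0.017·14.3, giving N* = 697·(1 - 0.234) = 534.
From dH/dt = 0: 0.00763·534 - 0.375 = 0.0332P*, so P* = 3.7/0.0332 = 111.

N* ≈ 534, H* ≈ 14.3, P* ≈ 111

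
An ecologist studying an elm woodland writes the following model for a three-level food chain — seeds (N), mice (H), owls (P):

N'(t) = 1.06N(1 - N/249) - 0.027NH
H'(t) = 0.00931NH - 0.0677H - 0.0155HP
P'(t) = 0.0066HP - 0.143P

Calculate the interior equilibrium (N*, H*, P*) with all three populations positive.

N* ≈ 112, H* ≈ 21.7, P* ≈ 62.7

From dP/dt = 0: 0.0066H* = 0.143, so H* = 21.7.
From dN/dt = 0: 1.06(1 - N*/249) = 0.027·21.7, giving N* = 249·(1 - 0.552) = 112.
From dH/dt = 0: 0.00931·112 - 0.0677 = 0.0155P*, so P* = 0.971/0.0155 = 62.7.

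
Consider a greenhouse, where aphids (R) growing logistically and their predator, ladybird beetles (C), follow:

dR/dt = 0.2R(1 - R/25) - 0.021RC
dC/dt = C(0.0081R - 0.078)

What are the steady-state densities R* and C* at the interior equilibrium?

R* ≈ 9.63, C* ≈ 5.86

From dC/dt = 0 with C > 0: 0.0081R* = 0.078, so R* = 9.63.
Substitute into dR/dt = 0: 0.2(1 - 9.63/25) = 0.021C*.
The bracket is 0.615, giving C* = 0.123/0.021 = 5.86.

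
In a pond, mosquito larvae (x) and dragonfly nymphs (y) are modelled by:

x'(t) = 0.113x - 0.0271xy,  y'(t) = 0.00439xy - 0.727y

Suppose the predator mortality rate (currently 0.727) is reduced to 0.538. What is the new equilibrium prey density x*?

At the interior fixed point, setting dy/dt = 0 with y > 0 fixes x* = (predator death rate)/(xy coefficient) — independent of the other coefficients.
With the change, x* = 0.538/0.00439 = 123; it falls from 166.

x* ≈ 123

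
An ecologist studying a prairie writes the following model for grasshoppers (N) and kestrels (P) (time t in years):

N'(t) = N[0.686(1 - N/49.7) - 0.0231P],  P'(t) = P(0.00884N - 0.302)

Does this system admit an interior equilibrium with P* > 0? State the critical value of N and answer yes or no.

The predator equation gives dP/dt > 0 only when N > 0.302/0.00884 = 34.2.
Without the predator, N → K = 49.7. Since 49.7 > 34.2, the predator can invade and persist.

Threshold N = 34.2; K > 34.2, so yes, the predator persists.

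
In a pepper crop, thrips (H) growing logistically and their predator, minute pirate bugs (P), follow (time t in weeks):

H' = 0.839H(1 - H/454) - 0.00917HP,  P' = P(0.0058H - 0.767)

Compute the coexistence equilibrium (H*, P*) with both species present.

From dP/dt = 0 with P > 0: 0.0058H* = 0.767, so H* = 132.
Substitute into dH/dt = 0: 0.839(1 - 132/454) = 0.00917P*.
The bracket is 0.709, giving P* = 0.595/0.00917 = 64.8.

H* ≈ 132, P* ≈ 64.8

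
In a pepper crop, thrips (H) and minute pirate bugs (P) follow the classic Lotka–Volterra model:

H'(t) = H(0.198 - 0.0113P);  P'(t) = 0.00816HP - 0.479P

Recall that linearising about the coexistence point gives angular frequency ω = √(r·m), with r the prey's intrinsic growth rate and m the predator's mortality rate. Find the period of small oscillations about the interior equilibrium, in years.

Here r = 0.198 and m = 0.479, so r·m = 0.0948.
ω = √0.0948 = 0.308 per year, hence T = 2π/ω ≈ 20.4 years.

T ≈ 20.4 years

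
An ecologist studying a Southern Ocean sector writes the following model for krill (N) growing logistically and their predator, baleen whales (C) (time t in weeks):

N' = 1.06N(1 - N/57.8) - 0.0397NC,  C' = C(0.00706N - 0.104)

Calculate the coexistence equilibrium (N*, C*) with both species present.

From dC/dt = 0 with C > 0: 0.00706N* = 0.104, so N* = 14.7.
Substitute into dN/dt = 0: 1.06(1 - 14.7/57.8) = 0.0397C*.
The bracket is 0.745, giving C* = 0.79/0.0397 = 19.9.

N* ≈ 14.7, C* ≈ 19.9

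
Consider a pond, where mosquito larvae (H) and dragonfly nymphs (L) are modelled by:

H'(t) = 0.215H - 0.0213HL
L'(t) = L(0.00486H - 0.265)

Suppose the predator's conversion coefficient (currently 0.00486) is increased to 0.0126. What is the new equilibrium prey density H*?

At the interior fixed point, setting dL/dt = 0 with L > 0 fixes H* = (predator death rate)/(HL coefficient) — independent of the other coefficients.
With the change, H* = 0.265/0.0126 = 21; it falls from 54.5.

H* ≈ 21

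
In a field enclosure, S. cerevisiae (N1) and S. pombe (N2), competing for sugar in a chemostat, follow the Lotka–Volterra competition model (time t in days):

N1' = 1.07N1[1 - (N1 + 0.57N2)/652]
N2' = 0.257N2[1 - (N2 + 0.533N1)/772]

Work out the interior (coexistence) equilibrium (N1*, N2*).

Setting both brackets to zero gives the nullclines N1 + 0.57N2 = 652 and 0.533N1 + N2 = 772.
Substituting N2 = 772 - 0.533N1 into the first: N1(1 - 0.57·0.533) = 652 - 0.57·772.
So N1* = 212/0.696 = 304, and then N2* = 772 - 0.533·304 = 610.

N1* ≈ 304, N2* ≈ 610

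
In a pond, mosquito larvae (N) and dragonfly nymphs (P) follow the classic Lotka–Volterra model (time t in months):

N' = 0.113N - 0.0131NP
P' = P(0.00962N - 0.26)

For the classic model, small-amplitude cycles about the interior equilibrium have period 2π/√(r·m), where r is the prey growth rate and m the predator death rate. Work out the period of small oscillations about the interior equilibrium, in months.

T ≈ 36.7 months

Here r = 0.113 and m = 0.26, so r·m = 0.0294.
ω = √0.0294 = 0.171 per month, hence T = 2π/ω ≈ 36.7 months.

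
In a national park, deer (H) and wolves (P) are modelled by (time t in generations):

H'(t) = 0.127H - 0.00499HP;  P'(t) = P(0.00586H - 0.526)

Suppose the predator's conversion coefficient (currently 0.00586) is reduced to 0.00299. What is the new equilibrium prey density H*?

H* ≈ 176

At the interior fixed point, setting dP/dt = 0 with P > 0 fixes H* = (predator death rate)/(HP coefficient) — independent of the other coefficients.
With the change, H* = 0.526/0.00299 = 176; it rises from 89.8.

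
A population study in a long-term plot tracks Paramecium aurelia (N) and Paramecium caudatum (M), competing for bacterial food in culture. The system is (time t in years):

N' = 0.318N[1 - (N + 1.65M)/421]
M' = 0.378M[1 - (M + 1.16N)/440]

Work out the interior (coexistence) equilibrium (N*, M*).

Setting both brackets to zero gives the nullclines N + 1.65M = 421 and 1.16N + M = 440.
Substituting M = 440 - 1.16N into the first: N(1 - 1.65·1.16) = 421 - 1.65·440.
So N* = -305/-0.914 = 334, and then M* = 440 - 1.16·334 = 52.9.

N* ≈ 334, M* ≈ 52.9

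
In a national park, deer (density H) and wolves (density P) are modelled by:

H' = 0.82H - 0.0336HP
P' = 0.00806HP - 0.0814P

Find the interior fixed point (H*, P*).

Set dP/dt = 0 with P > 0: 0.00806H - 0.0814 = 0, so H* = 0.0814/0.00806 = 10.1.
Set dH/dt = 0 with H > 0: 0.82 - 0.0336P = 0, so P* = 0.82/0.0336 = 24.4.

H* ≈ 10.1, P* ≈ 24.4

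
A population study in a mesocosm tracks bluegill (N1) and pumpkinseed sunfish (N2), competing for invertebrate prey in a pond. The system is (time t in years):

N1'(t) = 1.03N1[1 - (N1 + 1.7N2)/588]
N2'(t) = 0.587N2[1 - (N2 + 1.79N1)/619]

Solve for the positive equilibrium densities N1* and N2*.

Setting both brackets to zero gives the nullclines N1 + 1.7N2 = 588 and 1.79N1 + N2 = 619.
Substituting N2 = 619 - 1.79N1 into the first: N1(1 - 1.7·1.79) = 588 - 1.7·619.
So N1* = -464/-2.04 = 227, and then N2* = 619 - 1.79·227 = 212.

N1* ≈ 227, N2* ≈ 212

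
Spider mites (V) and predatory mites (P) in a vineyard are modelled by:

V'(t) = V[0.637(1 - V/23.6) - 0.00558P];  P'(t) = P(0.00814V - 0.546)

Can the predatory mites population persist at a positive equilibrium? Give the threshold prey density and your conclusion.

The predator equation gives dP/dt > 0 only when V > 0.546/0.00814 = 67.1.
Without the predator, V → K = 23.6. Since 23.6 < 67.1, the predator cannot invade.

Threshold V = 67.1; K < 67.1, so no, the predator goes extinct.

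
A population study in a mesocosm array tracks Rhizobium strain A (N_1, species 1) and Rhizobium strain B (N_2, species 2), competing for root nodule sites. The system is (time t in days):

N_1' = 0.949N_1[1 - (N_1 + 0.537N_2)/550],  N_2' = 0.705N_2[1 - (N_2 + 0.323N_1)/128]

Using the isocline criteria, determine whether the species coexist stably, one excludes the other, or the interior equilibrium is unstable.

species 1 excludes species 2

Compare the nullcline intercepts: K1/α12 = 550/0.537 = 1020 > K2 = 128; K2/α21 = 128/0.323 = 396 < K1 = 550.
Since the inequalities point opposite ways, species 1 can invade but species 2 cannot.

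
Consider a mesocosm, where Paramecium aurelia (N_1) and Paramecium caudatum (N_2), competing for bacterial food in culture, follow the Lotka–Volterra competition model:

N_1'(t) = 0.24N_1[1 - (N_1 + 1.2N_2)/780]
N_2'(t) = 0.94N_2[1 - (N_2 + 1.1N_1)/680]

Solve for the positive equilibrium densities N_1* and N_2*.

Setting both brackets to zero gives the nullclines N_1 + 1.2N_2 = 780 and 1.1N_1 + N_2 = 680.
Substituting N_2 = 680 - 1.1N_1 into the first: N_1(1 - 1.2·1.1) = 780 - 1.2·680.
So N_1* = -36/-0.32 = 112, and then N_2* = 680 - 1.1·112 = 556.

N_1* ≈ 112, N_2* ≈ 556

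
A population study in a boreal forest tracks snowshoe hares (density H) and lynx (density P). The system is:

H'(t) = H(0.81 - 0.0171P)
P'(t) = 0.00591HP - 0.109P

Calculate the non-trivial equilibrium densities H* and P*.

Set dP/dt = 0 with P > 0: 0.00591H - 0.109 = 0, so H* = 0.109/0.00591 = 18.4.
Set dH/dt = 0 with H > 0: 0.81 - 0.0171P = 0, so P* = 0.81/0.0171 = 47.4.

H* ≈ 18.4, P* ≈ 47.4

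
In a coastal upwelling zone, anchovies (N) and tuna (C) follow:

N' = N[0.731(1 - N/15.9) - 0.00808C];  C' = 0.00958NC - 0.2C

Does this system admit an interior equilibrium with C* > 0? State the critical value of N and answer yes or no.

Threshold N = 20.9; K < 20.9, so no, the predator goes extinct.

The predator equation gives dC/dt > 0 only when N > 0.2/0.00958 = 20.9.
Without the predator, N → K = 15.9. Since 15.9 < 20.9, the predator cannot invade.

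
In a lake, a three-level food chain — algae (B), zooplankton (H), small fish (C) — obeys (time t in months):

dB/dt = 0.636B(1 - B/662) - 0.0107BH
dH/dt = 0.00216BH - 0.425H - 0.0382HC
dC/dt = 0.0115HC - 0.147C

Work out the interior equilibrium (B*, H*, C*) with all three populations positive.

From dC/dt = 0: 0.0115H* = 0.147, so H* = 12.8.
From dB/dt = 0: 0.636(1 - B*/662) = 0.0107·12.8, giving B* = 662·(1 - 0.215) = 520.
From dH/dt = 0: 0.00216·520 - 0.425 = 0.0382C*, so C* = 0.697/0.0382 = 18.3.

B* ≈ 520, H* ≈ 12.8, C* ≈ 18.3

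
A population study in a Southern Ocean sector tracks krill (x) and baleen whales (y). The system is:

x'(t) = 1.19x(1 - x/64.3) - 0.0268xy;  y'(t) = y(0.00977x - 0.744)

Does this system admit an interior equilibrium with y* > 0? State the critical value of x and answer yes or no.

The predator equation gives dy/dt > 0 only when x > 0.744/0.00977 = 76.2.
Without the predator, x → K = 64.3. Since 64.3 < 76.2, the predator cannot invade.

Threshold x = 76.2; K < 76.2, so no, the predator goes extinct.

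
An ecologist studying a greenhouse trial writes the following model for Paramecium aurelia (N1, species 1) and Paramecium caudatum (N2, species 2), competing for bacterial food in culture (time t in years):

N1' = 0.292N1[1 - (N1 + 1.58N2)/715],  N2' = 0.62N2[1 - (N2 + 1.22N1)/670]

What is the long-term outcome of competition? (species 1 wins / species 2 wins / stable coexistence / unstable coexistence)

unstable coexistence (outcome depends on initial conditions)

Compare the nullcline intercepts: K1/α12 = 715/1.58 = 453 < K2 = 670; K2/α21 = 670/1.22 = 549 < K1 = 715.
Since both are reversed, neither can invade when rare; the interior point is a saddle.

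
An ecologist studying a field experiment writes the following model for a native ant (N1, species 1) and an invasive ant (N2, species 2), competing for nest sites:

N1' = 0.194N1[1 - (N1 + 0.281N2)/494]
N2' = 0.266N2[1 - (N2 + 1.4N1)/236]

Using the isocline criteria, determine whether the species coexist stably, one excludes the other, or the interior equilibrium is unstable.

species 1 excludes species 2

Compare the nullcline intercepts: K1/α12 = 494/0.281 = 1760 > K2 = 236; K2/α21 = 236/1.4 = 169 < K1 = 494.
Since the inequalities point opposite ways, species 1 can invade but species 2 cannot.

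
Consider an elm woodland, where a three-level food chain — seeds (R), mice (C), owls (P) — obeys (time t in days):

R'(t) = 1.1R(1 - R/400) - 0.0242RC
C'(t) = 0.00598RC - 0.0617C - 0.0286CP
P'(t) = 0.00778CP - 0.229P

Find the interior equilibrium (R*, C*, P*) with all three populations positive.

R* ≈ 141, C* ≈ 29.4, P* ≈ 27.3

From dP/dt = 0: 0.00778C* = 0.229, so C* = 29.4.
From dR/dt = 0: 1.1(1 - R*/400) = 0.0242·29.4, giving R* = 400·(1 - 0.648) = 141.
From dC/dt = 0: 0.00598·141 - 0.0617 = 0.0286P*, so P* = 0.781/0.0286 = 27.3.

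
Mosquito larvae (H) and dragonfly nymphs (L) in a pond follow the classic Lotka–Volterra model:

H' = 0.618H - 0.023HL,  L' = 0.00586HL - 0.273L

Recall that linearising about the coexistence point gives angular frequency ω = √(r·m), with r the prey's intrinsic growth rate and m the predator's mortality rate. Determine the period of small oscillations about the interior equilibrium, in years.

T ≈ 15.3 years

Here r = 0.618 and m = 0.273, so r·m = 0.169.
ω = √0.169 = 0.411 per year, hence T = 2π/ω ≈ 15.3 years.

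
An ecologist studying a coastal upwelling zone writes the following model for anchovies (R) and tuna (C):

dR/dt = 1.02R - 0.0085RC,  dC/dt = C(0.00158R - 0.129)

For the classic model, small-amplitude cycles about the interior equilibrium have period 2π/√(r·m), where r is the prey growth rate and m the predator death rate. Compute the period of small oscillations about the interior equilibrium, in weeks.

Here r = 1.02 and m = 0.129, so r·m = 0.132.
ω = √0.132 = 0.363 per week, hence T = 2π/ω ≈ 17.3 weeks.

T ≈ 17.3 weeks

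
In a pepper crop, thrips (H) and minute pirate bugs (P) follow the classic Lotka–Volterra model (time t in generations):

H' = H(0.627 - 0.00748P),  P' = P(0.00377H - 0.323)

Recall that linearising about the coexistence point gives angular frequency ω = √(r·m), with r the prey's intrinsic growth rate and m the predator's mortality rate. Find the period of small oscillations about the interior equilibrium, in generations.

Here r = 0.627 and m = 0.323, so r·m = 0.203.
ω = √0.203 = 0.45 per generation, hence T = 2π/ω ≈ 14 generations.

T ≈ 14 generations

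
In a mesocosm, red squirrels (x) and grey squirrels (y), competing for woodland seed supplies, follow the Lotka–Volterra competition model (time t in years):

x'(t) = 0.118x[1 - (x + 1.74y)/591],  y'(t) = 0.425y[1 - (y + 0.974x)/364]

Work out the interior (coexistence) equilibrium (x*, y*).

Setting both brackets to zero gives the nullclines x + 1.74y = 591 and 0.974x + y = 364.
Substituting y = 364 - 0.974x into the first: x(1 - 1.74·0.974) = 591 - 1.74·364.
So x* = -42.4/-0.695 = 61, and then y* = 364 - 0.974·61 = 305.

x* ≈ 61, y* ≈ 305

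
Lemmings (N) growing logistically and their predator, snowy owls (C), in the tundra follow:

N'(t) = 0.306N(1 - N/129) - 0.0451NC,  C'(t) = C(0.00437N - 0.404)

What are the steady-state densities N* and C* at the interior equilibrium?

From dC/dt = 0 with C > 0: 0.00437N* = 0.404, so N* = 92.4.
Substitute into dN/dt = 0: 0.306(1 - 92.4/129) = 0.0451C*.
The bracket is 0.283, giving C* = 0.0867/0.0451 = 1.92.

N* ≈ 92.4, C* ≈ 1.92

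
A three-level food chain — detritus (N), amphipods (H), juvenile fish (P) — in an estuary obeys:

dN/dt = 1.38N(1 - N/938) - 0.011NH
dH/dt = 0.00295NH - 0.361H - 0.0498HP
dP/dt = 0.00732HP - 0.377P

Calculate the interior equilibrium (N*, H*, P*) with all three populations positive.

N* ≈ 553, H* ≈ 51.5, P* ≈ 25.5

From dP/dt = 0: 0.00732H* = 0.377, so H* = 51.5.
From dN/dt = 0: 1.38(1 - N*/938) = 0.011·51.5, giving N* = 938·(1 - 0.411) = 553.
From dH/dt = 0: 0.00295·553 - 0.361 = 0.0498P*, so P* = 1.27/0.0498 = 25.5.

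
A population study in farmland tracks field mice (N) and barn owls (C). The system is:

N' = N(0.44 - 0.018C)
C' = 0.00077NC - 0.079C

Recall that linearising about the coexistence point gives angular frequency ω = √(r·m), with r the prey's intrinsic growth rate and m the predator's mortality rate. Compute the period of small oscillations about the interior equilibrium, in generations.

Here r = 0.44 and m = 0.079, so r·m = 0.0348.
ω = √0.0348 = 0.186 per generation, hence T = 2π/ω ≈ 33.7 generations.

T ≈ 33.7 generations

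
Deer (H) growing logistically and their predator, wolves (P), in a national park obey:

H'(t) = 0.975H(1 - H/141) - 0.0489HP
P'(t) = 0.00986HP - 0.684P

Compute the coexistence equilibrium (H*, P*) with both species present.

From dP/dt = 0 with P > 0: 0.00986H* = 0.684, so H* = 69.4.
Substitute into dH/dt = 0: 0.975(1 - 69.4/141) = 0.0489P*.
The bracket is 0.508, giving P* = 0.495/0.0489 = 10.1.

H* ≈ 69.4, P* ≈ 10.1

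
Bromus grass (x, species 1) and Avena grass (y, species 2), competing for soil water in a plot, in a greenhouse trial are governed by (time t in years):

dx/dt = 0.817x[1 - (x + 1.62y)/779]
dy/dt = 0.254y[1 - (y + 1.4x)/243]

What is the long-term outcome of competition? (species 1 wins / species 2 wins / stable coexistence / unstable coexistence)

Compare the nullcline intercepts: K1/α12 = 779/1.62 = 481 > K2 = 243; K2/α21 = 243/1.4 = 174 < K1 = 779.
Since the inequalities point opposite ways, species 1 can invade but species 2 cannot.

species 1 excludes species 2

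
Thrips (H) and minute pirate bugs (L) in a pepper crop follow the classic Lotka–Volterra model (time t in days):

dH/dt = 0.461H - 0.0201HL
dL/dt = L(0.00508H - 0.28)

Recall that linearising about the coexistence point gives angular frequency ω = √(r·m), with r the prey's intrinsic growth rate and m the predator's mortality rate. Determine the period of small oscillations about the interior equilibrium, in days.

T ≈ 17.5 days

Here r = 0.461 and m = 0.28, so r·m = 0.129.
ω = √0.129 = 0.359 per day, hence T = 2π/ω ≈ 17.5 days.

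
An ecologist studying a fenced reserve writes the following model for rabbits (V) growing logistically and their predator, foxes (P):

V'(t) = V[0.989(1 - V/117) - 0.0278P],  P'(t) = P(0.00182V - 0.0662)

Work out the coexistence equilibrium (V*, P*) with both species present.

From dP/dt = 0 with P > 0: 0.00182V* = 0.0662, so V* = 36.4.
Substitute into dV/dt = 0: 0.989(1 - 36.4/117) = 0.0278P*.
The bracket is 0.689, giving P* = 0.682/0.0278 = 24.5.

V* ≈ 36.4, P* ≈ 24.5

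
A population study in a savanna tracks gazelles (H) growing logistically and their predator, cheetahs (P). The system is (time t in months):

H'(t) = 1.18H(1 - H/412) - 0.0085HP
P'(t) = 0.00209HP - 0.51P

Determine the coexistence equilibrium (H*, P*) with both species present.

From dP/dt = 0 with P > 0: 0.00209H* = 0.51, so H* = 244.
Substitute into dH/dt = 0: 1.18(1 - 244/412) = 0.0085P*.
The bracket is 0.408, giving P* = 0.481/0.0085 = 56.6.

H* ≈ 244, P* ≈ 56.6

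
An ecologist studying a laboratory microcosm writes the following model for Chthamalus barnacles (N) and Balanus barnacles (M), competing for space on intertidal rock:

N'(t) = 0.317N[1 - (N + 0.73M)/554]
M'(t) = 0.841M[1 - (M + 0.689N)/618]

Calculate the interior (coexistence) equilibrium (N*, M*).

N* ≈ 207, M* ≈ 475

Setting both brackets to zero gives the nullclines N + 0.73M = 554 and 0.689N + M = 618.
Substituting M = 618 - 0.689N into the first: N(1 - 0.73·0.689) = 554 - 0.73·618.
So N* = 103/0.497 = 207, and then M* = 618 - 0.689·207 = 475.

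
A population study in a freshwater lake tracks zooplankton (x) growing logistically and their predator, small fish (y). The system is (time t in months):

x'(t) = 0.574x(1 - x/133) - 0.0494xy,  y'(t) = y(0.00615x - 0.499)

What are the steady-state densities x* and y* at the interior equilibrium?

x* ≈ 81.1, y* ≈ 4.53

From dy/dt = 0 with y > 0: 0.00615x* = 0.499, so x* = 81.1.
Substitute into dx/dt = 0: 0.574(1 - 81.1/133) = 0.0494y*.
The bracket is 0.39, giving y* = 0.224/0.0494 = 4.53.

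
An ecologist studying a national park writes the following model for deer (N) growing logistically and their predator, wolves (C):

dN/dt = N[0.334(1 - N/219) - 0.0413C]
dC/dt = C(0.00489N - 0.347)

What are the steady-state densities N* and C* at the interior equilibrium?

N* ≈ 71, C* ≈ 5.47

From dC/dt = 0 with C > 0: 0.00489N* = 0.347, so N* = 71.
Substitute into dN/dt = 0: 0.334(1 - 71/219) = 0.0413C*.
The bracket is 0.676, giving C* = 0.226/0.0413 = 5.47.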